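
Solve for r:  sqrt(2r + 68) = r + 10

Square both sides: 2r + 68 = (r + 10)^2.
Expand and rearrange: r^2 + 18r + 32 = 0.
Solving gives r = -2 or r = -16.
Check each candidate in the original equation:
  r = -2: sqrt(64) = 8, while r + 10 = 8 — valid.
  r = -16: sqrt(36) = 6, while r + 10 = -6 — extraneous.

r = -2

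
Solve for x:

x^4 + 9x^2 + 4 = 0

No real solutions.

Let u = x^2. The equation becomes u^2 + 9u + 4 = 0.
By the quadratic formula, u = -9/2 + sqrt(65)/2 or u = -9/2 - sqrt(65)/2.
x^2 = -9/2 + sqrt(65)/2 < 0 has no real solution.
x^2 = -9/2 - sqrt(65)/2 < 0 has no real solution.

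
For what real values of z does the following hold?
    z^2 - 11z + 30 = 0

Factor: (z - 6)(z - 5) = 0.
So z = 6 or z = 5.

z = 5 or z = 6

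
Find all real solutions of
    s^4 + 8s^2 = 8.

Let u = s^2. The equation becomes u^2 + 8u - 8 = 0.
By the quadratic formula, u = -4 + 2*sqrt(6) or u = -2*sqrt(6) - 4.
s^2 = -4 + 2*sqrt(6) gives s = +/-sqrt(-4 + 2*sqrt(6)) ~= +/-0.9481.
s^2 = -2*sqrt(6) - 4 < 0 has no real solution.

s = -0.9481 or s = 0.9481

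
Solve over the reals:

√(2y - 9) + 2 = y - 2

Isolate the radical: √(2y - 9) = y - 4.
Square both sides: 2y - 9 = (y - 4)².
Expand and rearrange: y² - 10y + 25 = 0.
This gives the repeated root y = 5.
Check in the original equation:
  y = 5: √(1) = 1, while y - 4 = 1 — valid.

y = 5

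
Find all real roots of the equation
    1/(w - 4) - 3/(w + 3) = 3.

Multiply both sides by (w - 4)(w + 3):
(w + 3) - 3(w - 4) = 3(w - 4)(w + 3).
Expand and collect terms: 3w² - w - 51 = 0.
By the quadratic formula, w = (1 ± √613) / 6, so w ≈ 4.2931 or w ≈ -3.9598.
Neither value makes a denominator zero (w ≠ 4, w ≠ -3), so both are valid.

w = -3.9598 or w = 4.2931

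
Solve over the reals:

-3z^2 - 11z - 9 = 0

z = -2.4343 or z = -1.2324

Discriminant: (-11)^2 - 4*(-3)*(-9) = 13.
Quadratic formula: z = (11 +/- sqrt(13)) / (-6).
So z = -11/6 - sqrt(13)/6 ~= -2.4343 or z = -11/6 + sqrt(13)/6 ~= -1.2324.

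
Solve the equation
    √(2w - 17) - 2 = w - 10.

w = 9

Isolate the radical: √(2w - 17) = w - 8.
Square both sides: 2w - 17 = (w - 8)².
Expand and rearrange: w² - 18w + 81 = 0.
This gives the repeated root w = 9.
Check in the original equation:
  w = 9: √(1) = 1, while w - 8 = 1 — valid.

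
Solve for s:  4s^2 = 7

Rearrange to standard form: 4s^2 - 7 = 0.
Discriminant: (0)^2 - 4*4*(-7) = 112.
Quadratic formula: s = (0 +/- sqrt(112)) / 8.
So s = sqrt(7)/2 ~= 1.3229 or s = -sqrt(7)/2 ~= -1.3229.

s = -1.3229 or s = 1.3229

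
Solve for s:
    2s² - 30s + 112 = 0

s = 7 or s = 8

Factor: 2(s - 8)(s - 7) = 0.
So s = 8 or s = 7.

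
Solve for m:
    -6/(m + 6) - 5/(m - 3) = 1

Multiply both sides by (m + 6)(m - 3):
-6(m - 3) - 5(m + 6) = (m + 6)(m - 3).
Expand and collect terms: m^2 + 14m - 6 = 0.
By the quadratic formula, m = (-14 +/- sqrt(220)) / 2, so m ~= 0.4162 or m ~= -14.4162.
Neither value makes a denominator zero (m != -6, m != 3), so both are valid.

m = -14.4162 or m = 0.4162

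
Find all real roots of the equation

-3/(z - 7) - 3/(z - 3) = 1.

z = -1.6056 or z = 5.6056

Multiply both sides by (z - 7)(z - 3):
-3(z - 3) - 3(z - 7) = (z - 7)(z - 3).
Expand and collect terms: z^2 - 4z - 9 = 0.
By the quadratic formula, z = (4 +/- sqrt(52)) / 2, so z ~= 5.6056 or z ~= -1.6056.
Neither value makes a denominator zero (z != 7, z != 3), so both are valid.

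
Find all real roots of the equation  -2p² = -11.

Rearrange to standard form: -2p² + 11 = 0.
Discriminant: (0)² − 4·(-2)·11 = 88.
Quadratic formula: p = (0 ± √88) / (-4).
So p = -√(22)/2 ≈ -2.3452 or p = √(22)/2 ≈ 2.3452.

p = -2.3452 or p = 2.3452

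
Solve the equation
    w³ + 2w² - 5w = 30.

w = 3

Rearrange: w³ + 2w² - 5w - 30 = 0.
Possible rational roots are divisors of -30. Testing w = 3 gives 0, so (w - 3) is a factor.
Divide: w³ + 2w² - 5w - 30 = (w - 3)(w² + 5w + 10).
The quadratic w² + 5w + 10 has discriminant -15 < 0, so no further real roots.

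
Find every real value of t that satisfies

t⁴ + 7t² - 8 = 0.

Let u = t². The equation becomes u² + 7u - 8 = 0.
Factor: (u - 1)(u + 8) = 0, so u = 1 or u = -8.
t² = 1 gives t = ±1.
t² = -8 < 0 has no real solution.

t = -1 or t = 1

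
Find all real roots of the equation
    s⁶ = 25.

s = -1.71 or s = 1.71

Let u = s³. The equation becomes u² - 25 = 0.
Factor: (u - 5)(u + 5) = 0, so u = 5 or u = -5.
s³ = 5 gives s = ∛(5) ≈ 1.71.
s³ = -5 gives s = -∛(5) ≈ -1.71.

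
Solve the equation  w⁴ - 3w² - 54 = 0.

Let u = w². The equation becomes u² - 3u - 54 = 0.
Factor: (u + 6)(u - 9) = 0, so u = -6 or u = 9.
w² = -6 < 0 has no real solution.
w² = 9 gives w = ±3.

w = -3 or w = 3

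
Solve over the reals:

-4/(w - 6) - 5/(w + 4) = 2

Multiply both sides by (w - 6)(w + 4):
-4(w + 4) - 5(w - 6) = 2(w - 6)(w + 4).
Expand and collect terms: 2w² + 5w - 62 = 0.
By the quadratic formula, w = (-5 ± √521) / 4, so w ≈ 4.4564 or w ≈ -6.9564.
Neither value makes a denominator zero (w ≠ 6, w ≠ -4), so both are valid.

w = -6.9564 or w = 4.4564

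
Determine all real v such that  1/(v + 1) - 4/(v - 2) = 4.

v = -0.5931 or v = 0.8431

Multiply both sides by (v + 1)(v - 2):
(v - 2) - 4(v + 1) = 4(v + 1)(v - 2).
Expand and collect terms: 4v^2 - v - 2 = 0.
By the quadratic formula, v = (1 +/- sqrt(33)) / 8, so v ~= 0.8431 or v ~= -0.5931.
Neither value makes a denominator zero (v != -1, v != 2), so both are valid.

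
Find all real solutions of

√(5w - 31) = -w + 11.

w = 8

Square both sides: 5w - 31 = (-w + 11)².
Expand and rearrange: w² - 27w + 152 = 0.
Solving gives w = 19 or w = 8.
Check each candidate in the original equation:
  w = 19: √(64) = 8, while -w + 11 = -8 — extraneous.
  w = 8: √(9) = 3, while -w + 11 = 3 — valid.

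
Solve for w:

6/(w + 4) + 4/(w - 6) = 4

w = -2.6554 or w = 7.1554

Multiply both sides by (w + 4)(w - 6):
6(w - 6) + 4(w + 4) = 4(w + 4)(w - 6).
Expand and collect terms: 4w^2 - 18w - 76 = 0.
By the quadratic formula, w = (18 +/- sqrt(1540)) / 8, so w ~= 7.1554 or w ~= -2.6554.
Neither value makes a denominator zero (w != -4, w != 6), so both are valid.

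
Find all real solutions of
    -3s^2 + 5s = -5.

s = -0.7033 or s = 2.3699

Rearrange to standard form: -3s^2 + 5s + 5 = 0.
Discriminant: (5)^2 - 4*(-3)*5 = 85.
Quadratic formula: s = (-5 +/- sqrt(85)) / (-6).
So s = 5/6 - sqrt(85)/6 ~= -0.7033 or s = 5/6 + sqrt(85)/6 ~= 2.3699.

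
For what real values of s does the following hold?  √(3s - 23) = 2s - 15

s = 7.75 or s = 8

Square both sides: 3s - 23 = (2s - 15)².
Expand and rearrange: 4s² - 63s + 248 = 0.
Solving gives s = 8 or s = 7.75.
Check each candidate in the original equation:
  s = 8: √(1) = 1, while 2s - 15 = 1 — valid.
  s = 7.75: √(0.25) = 0.5, while 2s - 15 = 0.5 — valid.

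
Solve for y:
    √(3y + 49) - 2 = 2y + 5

y = 0

Isolate the radical: √(3y + 49) = 2y + 7.
Square both sides: 3y + 49 = (2y + 7)².
Expand and rearrange: 4y² + 25y = 0.
Solving gives y = 0 or y = -6.25.
Check each candidate in the original equation:
  y = 0: √(49) = 7, while 2y + 7 = 7 — valid.
  y = -6.25: √(30.25) = 5.5, while 2y + 7 = -5.5 — extraneous.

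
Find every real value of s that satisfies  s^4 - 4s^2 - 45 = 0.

s = -3 or s = 3

Let u = s^2. The equation becomes u^2 - 4u - 45 = 0.
Factor: (u - 9)(u + 5) = 0, so u = 9 or u = -5.
s^2 = 9 gives s = +/-3.
s^2 = -5 < 0 has no real solution.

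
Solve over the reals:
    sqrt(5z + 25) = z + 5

Square both sides: 5z + 25 = (z + 5)^2.
Expand and rearrange: z^2 + 5z = 0.
Solving gives z = 0 or z = -5.
Check each candidate in the original equation:
  z = 0: sqrt(25) = 5, while z + 5 = 5 — valid.
  z = -5: sqrt(0) = 0, while z + 5 = 0 — valid.

z = -5 or z = 0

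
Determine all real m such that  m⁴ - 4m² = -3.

m = -1.7321 or m = -1 or m = 1 or m = 1.7321

Let u = m². The equation becomes u² - 4u + 3 = 0.
Factor: (u - 1)(u - 3) = 0, so u = 1 or u = 3.
m² = 1 gives m = ±1.
m² = 3 gives m = ±√(3) ≈ ±1.7321.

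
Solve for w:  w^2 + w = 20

w = -5 or w = 4

Bring every term to one side: w^2 + w - 20 = 0.
Factor: (w + 5)(w - 4) = 0.
So w = -5 or w = 4.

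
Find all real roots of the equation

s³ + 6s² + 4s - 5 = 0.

s = -5 or s = -1.618 or s = 0.618

Possible rational roots are divisors of -5. Testing s = -5 gives 0, so (s + 5) is a factor.
Divide: s³ + 6s² + 4s - 5 = (s + 5)(s² + s - 1).
Apply the quadratic formula to s² + s - 1 = 0: s = (-1 ± √5)/2, i.e. s ≈ 0.618 or s ≈ -1.618.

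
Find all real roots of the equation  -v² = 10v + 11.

Rearrange to standard form: -v² - 10v - 11 = 0.
Discriminant: (-10)² − 4·(-1)·(-11) = 56.
Quadratic formula: v = (10 ± √56) / (-2).
So v = -5 - √(14) ≈ -8.7417 or v = -5 + √(14) ≈ -1.2583.

v = -8.7417 or v = -1.2583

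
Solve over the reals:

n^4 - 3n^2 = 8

n = -2.1683 or n = 2.1683

Let u = n^2. The equation becomes u^2 - 3u - 8 = 0.
By the quadratic formula, u = 3/2 + sqrt(41)/2 or u = 3/2 - sqrt(41)/2.
n^2 = 3/2 + sqrt(41)/2 gives n = +/-sqrt(3/2 + sqrt(41)/2) ~= +/-2.1683.
n^2 = 3/2 - sqrt(41)/2 < 0 has no real solution.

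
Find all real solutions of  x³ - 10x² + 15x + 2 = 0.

x = -0.1231 or x = 2 or x = 8.1231

Possible rational roots are divisors of 2. Testing x = 2 gives 0, so (x - 2) is a factor.
Divide: x³ - 10x² + 15x + 2 = (x - 2)(x² - 8x - 1).
Apply the quadratic formula to x² - 8x - 1 = 0: x = (8 ± √68)/2, i.e. x ≈ 8.1231 or x ≈ -0.1231.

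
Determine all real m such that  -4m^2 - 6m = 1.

Rearrange to standard form: -4m^2 - 6m - 1 = 0.
Discriminant: (-6)^2 - 4*(-4)*(-1) = 20.
Quadratic formula: m = (6 +/- sqrt(20)) / (-8).
So m = -3/4 - sqrt(5)/4 ~= -1.309 or m = -3/4 + sqrt(5)/4 ~= -0.191.

m = -1.309 or m = -0.191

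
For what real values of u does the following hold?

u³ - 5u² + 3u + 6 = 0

u = -0.7913 or u = 2 or u = 3.7913

Possible rational roots are divisors of 6. Testing u = 2 gives 0, so (u - 2) is a factor.
Divide: u³ - 5u² + 3u + 6 = (u - 2)(u² - 3u - 3).
Apply the quadratic formula to u² - 3u - 3 = 0: u = (3 ± √21)/2, i.e. u ≈ 3.7913 or u ≈ -0.7913.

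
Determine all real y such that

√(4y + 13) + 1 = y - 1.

Isolate the radical: √(4y + 13) = y - 2.
Square both sides: 4y + 13 = (y - 2)².
Expand and rearrange: y² - 8y - 9 = 0.
Solving gives y = 9 or y = -1.
Check each candidate in the original equation:
  y = 9: √(49) = 7, while y - 2 = 7 — valid.
  y = -1: √(9) = 3, while y - 2 = -3 — extraneous.

y = 9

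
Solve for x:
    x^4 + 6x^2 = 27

x = -1.7321 or x = 1.7321

Let u = x^2. The equation becomes u^2 + 6u - 27 = 0.
Factor: (u + 9)(u - 3) = 0, so u = -9 or u = 3.
x^2 = -9 < 0 has no real solution.
x^2 = 3 gives x = +/-sqrt(3) ~= +/-1.7321.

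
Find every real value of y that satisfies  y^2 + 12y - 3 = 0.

y = -12.245 or y = 0.245

Discriminant: (12)^2 - 4*1*(-3) = 156.
Quadratic formula: y = (-12 +/- sqrt(156)) / 2.
So y = -6 + sqrt(39) ~= 0.245 or y = -sqrt(39) - 6 ~= -12.245.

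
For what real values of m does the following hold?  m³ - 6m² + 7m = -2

m = -0.2361 or m = 2 or m = 4.2361

Rearrange: m³ - 6m² + 7m + 2 = 0.
Possible rational roots are divisors of 2. Testing m = 2 gives 0, so (m - 2) is a factor.
Divide: m³ - 6m² + 7m + 2 = (m - 2)(m² - 4m - 1).
Apply the quadratic formula to m² - 4m - 1 = 0: m = (4 ± √20)/2, i.e. m ≈ 4.2361 or m ≈ -0.2361.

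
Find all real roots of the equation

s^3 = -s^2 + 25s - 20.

s = -5.8541 or s = 0.8541 or s = 4

Rearrange: s^3 + s^2 - 25s + 20 = 0.
Possible rational roots are divisors of 20. Testing s = 4 gives 0, so (s - 4) is a factor.
Divide: s^3 + s^2 - 25s + 20 = (s - 4)(s^2 + 5s - 5).
Apply the quadratic formula to s^2 + 5s - 5 = 0: s = (-5 +/- sqrt(45))/2, i.e. s ~= 0.8541 or s ~= -5.8541.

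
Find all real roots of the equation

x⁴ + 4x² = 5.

x = -1 or x = 1

Let u = x². The equation becomes u² + 4u - 5 = 0.
Factor: (u + 5)(u - 1) = 0, so u = -5 or u = 1.
x² = -5 < 0 has no real solution.
x² = 1 gives x = ±1.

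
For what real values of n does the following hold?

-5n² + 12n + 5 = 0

n = -0.362 or n = 2.762

Discriminant: (12)² − 4·(-5)·5 = 244.
Quadratic formula: n = (-12 ± √244) / (-10).
So n = 6/5 - √(61)/5 ≈ -0.362 or n = 6/5 + √(61)/5 ≈ 2.762.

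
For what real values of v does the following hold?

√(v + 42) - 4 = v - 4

Isolate the radical: √(v + 42) = v.
Square both sides: v + 42 = (v)².
Expand and rearrange: v² - v - 42 = 0.
Solving gives v = 7 or v = -6.
Check each candidate in the original equation:
  v = 7: √(49) = 7, while v = 7 — valid.
  v = -6: √(36) = 6, while v = -6 — extraneous.

v = 7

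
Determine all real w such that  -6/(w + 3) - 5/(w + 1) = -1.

w = -2 or w = 9

Multiply both sides by (w + 3)(w + 1):
-6(w + 1) - 5(w + 3) = -(w + 3)(w + 1).
Expand and collect terms: -w^2 + 7w + 18 = 0.
Factor or apply the quadratic formula: w = -2 or w = 9.
Neither value makes a denominator zero (w != -3, w != -1), so both are valid.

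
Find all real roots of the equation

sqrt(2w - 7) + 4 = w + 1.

w = 4

Isolate the radical: sqrt(2w - 7) = w - 3.
Square both sides: 2w - 7 = (w - 3)^2.
Expand and rearrange: w^2 - 8w + 16 = 0.
This gives the repeated root w = 4.
Check in the original equation:
  w = 4: sqrt(1) = 1, while w - 3 = 1 — valid.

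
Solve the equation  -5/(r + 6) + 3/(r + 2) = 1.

Multiply both sides by (r + 6)(r + 2):
-5(r + 2) + 3(r + 6) = (r + 6)(r + 2).
Expand and collect terms: r² + 10r + 4 = 0.
By the quadratic formula, r = (-10 ± √84) / 2, so r ≈ -0.4174 or r ≈ -9.5826.
Neither value makes a denominator zero (r ≠ -6, r ≠ -2), so both are valid.

r = -9.5826 or r = -0.4174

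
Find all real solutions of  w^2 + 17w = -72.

w = -9 or w = -8

Bring every term to one side: w^2 + 17w + 72 = 0.
Factor: (w + 8)(w + 9) = 0.
So w = -8 or w = -9.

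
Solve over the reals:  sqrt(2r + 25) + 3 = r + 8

Isolate the radical: sqrt(2r + 25) = r + 5.
Square both sides: 2r + 25 = (r + 5)^2.
Expand and rearrange: r^2 + 8r = 0.
Solving gives r = 0 or r = -8.
Check each candidate in the original equation:
  r = 0: sqrt(25) = 5, while r + 5 = 5 — valid.
  r = -8: sqrt(9) = 3, while r + 5 = -3 — extraneous.

r = 0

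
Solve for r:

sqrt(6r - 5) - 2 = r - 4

r = 9

Isolate the radical: sqrt(6r - 5) = r - 2.
Square both sides: 6r - 5 = (r - 2)^2.
Expand and rearrange: r^2 - 10r + 9 = 0.
Solving gives r = 9 or r = 1.
Check each candidate in the original equation:
  r = 9: sqrt(49) = 7, while r - 2 = 7 — valid.
  r = 1: sqrt(1) = 1, while r - 2 = -1 — extraneous.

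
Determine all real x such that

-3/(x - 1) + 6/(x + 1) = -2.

x = -3.2122 or x = 1.7122

Multiply both sides by (x - 1)(x + 1):
-3(x + 1) + 6(x - 1) = -2(x - 1)(x + 1).
Expand and collect terms: -2x^2 - 3x + 11 = 0.
By the quadratic formula, x = (3 +/- sqrt(97)) / -4, so x ~= -3.2122 or x ~= 1.7122.
Neither value makes a denominator zero (x != 1, x != -1), so both are valid.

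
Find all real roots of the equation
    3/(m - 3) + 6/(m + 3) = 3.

m = -1.3723 or m = 4.3723

Multiply both sides by (m - 3)(m + 3):
3(m + 3) + 6(m - 3) = 3(m - 3)(m + 3).
Expand and collect terms: 3m^2 - 9m - 18 = 0.
By the quadratic formula, m = (9 +/- sqrt(297)) / 6, so m ~= 4.3723 or m ~= -1.3723.
Neither value makes a denominator zero (m != 3, m != -3), so both are valid.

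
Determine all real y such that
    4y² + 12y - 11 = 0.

y = -3.7361 or y = 0.7361

Discriminant: (12)² − 4·4·(-11) = 320.
Quadratic formula: y = (-12 ± √320) / 8.
So y = -3/2 + √(5) ≈ 0.7361 or y = -√(5) - 3/2 ≈ -3.7361.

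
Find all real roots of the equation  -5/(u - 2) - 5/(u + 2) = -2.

Multiply both sides by (u - 2)(u + 2):
-5(u + 2) - 5(u - 2) = -2(u - 2)(u + 2).
Expand and collect terms: -2u² + 10u + 8 = 0.
By the quadratic formula, u = (-10 ± √164) / -4, so u ≈ -0.7016 or u ≈ 5.7016.
Neither value makes a denominator zero (u ≠ 2, u ≠ -2), so both are valid.

u = -0.7016 or u = 5.7016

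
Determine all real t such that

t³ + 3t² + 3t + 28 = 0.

Possible rational roots are divisors of 28. Testing t = -4 gives 0, so (t + 4) is a factor.
Divide: t³ + 3t² + 3t + 28 = (t + 4)(t² - t + 7).
The quadratic t² - t + 7 has discriminant -27 < 0, so no further real roots.

t = -4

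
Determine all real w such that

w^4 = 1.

Let u = w^2. The equation becomes u^2 - 1 = 0.
Factor: (u - 1)(u + 1) = 0, so u = 1 or u = -1.
w^2 = 1 gives w = +/-1.
w^2 = -1 < 0 has no real solution.

w = -1 or w = 1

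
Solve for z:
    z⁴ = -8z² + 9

z = -1 or z = 1

Let u = z². The equation becomes u² + 8u - 9 = 0.
Factor: (u - 1)(u + 9) = 0, so u = 1 or u = -9.
z² = 1 gives z = ±1.
z² = -9 < 0 has no real solution.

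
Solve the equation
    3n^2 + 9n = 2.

n = -3.2078 or n = 0.2078

Rearrange to standard form: 3n^2 + 9n - 2 = 0.
Discriminant: (9)^2 - 4*3*(-2) = 105.
Quadratic formula: n = (-9 +/- sqrt(105)) / 6.
So n = -3/2 + sqrt(105)/6 ~= 0.2078 or n = -sqrt(105)/6 - 3/2 ~= -3.2078.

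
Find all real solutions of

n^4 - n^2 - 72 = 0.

Let u = n^2. The equation becomes u^2 - u - 72 = 0.
Factor: (u - 9)(u + 8) = 0, so u = 9 or u = -8.
n^2 = 9 gives n = +/-3.
n^2 = -8 < 0 has no real solution.

n = -3 or n = 3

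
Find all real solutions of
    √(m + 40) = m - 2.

Square both sides: m + 40 = (m - 2)².
Expand and rearrange: m² - 5m - 36 = 0.
Solving gives m = 9 or m = -4.
Check each candidate in the original equation:
  m = 9: √(49) = 7, while m - 2 = 7 — valid.
  m = -4: √(36) = 6, while m - 2 = -6 — extraneous.

m = 9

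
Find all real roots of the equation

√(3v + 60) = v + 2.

v = 7

Square both sides: 3v + 60 = (v + 2)².
Expand and rearrange: v² + v - 56 = 0.
Solving gives v = 7 or v = -8.
Check each candidate in the original equation:
  v = 7: √(81) = 9, while v + 2 = 9 — valid.
  v = -8: √(36) = 6, while v + 2 = -6 — extraneous.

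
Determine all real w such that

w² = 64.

Bring every term to one side: w² - 64 = 0.
Factor: (w + 8)(w - 8) = 0.
So w = -8 or w = 8.

w = -8 or w = 8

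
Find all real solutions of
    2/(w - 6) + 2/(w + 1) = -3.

Multiply both sides by (w - 6)(w + 1):
2(w + 1) + 2(w - 6) = -3(w - 6)(w + 1).
Expand and collect terms: -3w² + 11w + 28 = 0.
By the quadratic formula, w = (-11 ± √457) / -6, so w ≈ -1.7296 or w ≈ 5.3963.
Neither value makes a denominator zero (w ≠ 6, w ≠ -1), so both are valid.

w = -1.7296 or w = 5.3963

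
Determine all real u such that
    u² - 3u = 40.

u = -5 or u = 8

Bring every term to one side: u² - 3u - 40 = 0.
Factor: (u + 5)(u - 8) = 0.
So u = -5 or u = 8.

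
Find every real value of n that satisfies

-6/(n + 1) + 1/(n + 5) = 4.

n = -4.5687 or n = -2.6813

Multiply both sides by (n + 1)(n + 5):
-6(n + 5) + (n + 1) = 4(n + 1)(n + 5).
Expand and collect terms: 4n² + 29n + 49 = 0.
By the quadratic formula, n = (-29 ± √57) / 8, so n ≈ -2.6813 or n ≈ -4.5687.
Neither value makes a denominator zero (n ≠ -1, n ≠ -5), so both are valid.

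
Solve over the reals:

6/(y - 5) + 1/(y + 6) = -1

Multiply both sides by (y - 5)(y + 6):
6(y + 6) + (y - 5) = -(y - 5)(y + 6).
Expand and collect terms: -y² - 8y - 1 = 0.
By the quadratic formula, y = (8 ± √60) / -2, so y ≈ -7.873 or y ≈ -0.127.
Neither value makes a denominator zero (y ≠ 5, y ≠ -6), so both are valid.

y = -7.873 or y = -0.127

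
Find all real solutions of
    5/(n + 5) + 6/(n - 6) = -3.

Multiply both sides by (n + 5)(n - 6):
5(n - 6) + 6(n + 5) = -3(n + 5)(n - 6).
Expand and collect terms: -3n^2 - 8n + 90 = 0.
By the quadratic formula, n = (8 +/- sqrt(1144)) / -6, so n ~= -6.9705 or n ~= 4.3038.
Neither value makes a denominator zero (n != -5, n != 6), so both are valid.

n = -6.9705 or n = 4.3038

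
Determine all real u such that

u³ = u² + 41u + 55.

Rearrange: u³ - u² - 41u - 55 = 0.
Possible rational roots are divisors of -55. Testing u = -5 gives 0, so (u + 5) is a factor.
Divide: u³ - u² - 41u - 55 = (u + 5)(u² - 6u - 11).
Apply the quadratic formula to u² - 6u - 11 = 0: u = (6 ± √80)/2, i.e. u ≈ 7.4721 or u ≈ -1.4721.

u = -5 or u = -1.4721 or u = 7.4721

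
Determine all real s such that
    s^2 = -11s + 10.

s = -11.8443 or s = 0.8443

Rearrange to standard form: s^2 + 11s - 10 = 0.
Discriminant: (11)^2 - 4*1*(-10) = 161.
Quadratic formula: s = (-11 +/- sqrt(161)) / 2.
So s = -11/2 + sqrt(161)/2 ~= 0.8443 or s = -sqrt(161)/2 - 11/2 ~= -11.8443.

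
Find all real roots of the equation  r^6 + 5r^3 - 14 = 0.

Let u = r^3. The equation becomes u^2 + 5u - 14 = 0.
Factor: (u + 7)(u - 2) = 0, so u = -7 or u = 2.
r^3 = -7 gives r = -(7)^(1/3) ~= -1.9129.
r^3 = 2 gives r = (2)^(1/3) ~= 1.2599.

r = -1.9129 or r = 1.2599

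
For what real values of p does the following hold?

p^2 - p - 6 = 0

p = -2 or p = 3

Factor: (p - 3)(p + 2) = 0.
So p = 3 or p = -2.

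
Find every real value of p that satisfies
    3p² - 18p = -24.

p = 2 or p = 4

Bring every term to one side: 3p² - 18p + 24 = 0.
Factor: 3(p - 2)(p - 4) = 0.
So p = 2 or p = 4.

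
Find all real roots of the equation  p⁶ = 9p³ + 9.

p = -0.9685 or p = 2.1478

Let u = p³. The equation becomes u² - 9u - 9 = 0.
By the quadratic formula, u = 9/2 + 3·√(13)/2 or u = 9/2 - 3·√(13)/2.
p³ = 9/2 + 3·√(13)/2 gives p = ∛(9/2 + 3·√(13)/2) ≈ 2.1478.
p³ = 9/2 - 3·√(13)/2 gives p = -∛(-9/2 + 3·√(13)/2) ≈ -0.9685.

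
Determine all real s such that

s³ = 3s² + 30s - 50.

s = -5 or s = 1.5505 or s = 6.4495

Rearrange: s³ - 3s² - 30s + 50 = 0.
Possible rational roots are divisors of 50. Testing s = -5 gives 0, so (s + 5) is a factor.
Divide: s³ - 3s² - 30s + 50 = (s + 5)(s² - 8s + 10).
Apply the quadratic formula to s² - 8s + 10 = 0: s = (8 ± √24)/2, i.e. s ≈ 6.4495 or s ≈ 1.5505.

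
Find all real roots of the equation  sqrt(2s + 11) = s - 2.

Square both sides: 2s + 11 = (s - 2)^2.
Expand and rearrange: s^2 - 6s - 7 = 0.
Solving gives s = 7 or s = -1.
Check each candidate in the original equation:
  s = 7: sqrt(25) = 5, while s - 2 = 5 — valid.
  s = -1: sqrt(9) = 3, while s - 2 = -3 — extraneous.

s = 7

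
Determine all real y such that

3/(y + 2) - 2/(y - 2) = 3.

Multiply both sides by (y + 2)(y - 2):
3(y - 2) - 2(y + 2) = 3(y + 2)(y - 2).
Expand and collect terms: 3y^2 - y - 2 = 0.
Factor or apply the quadratic formula: y = 1 or y = -0.6667.
Neither value makes a denominator zero (y != -2, y != 2), so both are valid.

y = -0.6667 or y = 1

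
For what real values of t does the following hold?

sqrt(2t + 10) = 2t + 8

Square both sides: 2t + 10 = (2t + 8)^2.
Expand and rearrange: 4t^2 + 30t + 54 = 0.
Solving gives t = -3 or t = -4.5.
Check each candidate in the original equation:
  t = -3: sqrt(4) = 2, while 2t + 8 = 2 — valid.
  t = -4.5: sqrt(1) = 1, while 2t + 8 = -1 — extraneous.

t = -3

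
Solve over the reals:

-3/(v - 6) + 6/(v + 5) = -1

v = -10.0554 or v = 8.0554

Multiply both sides by (v - 6)(v + 5):
-3(v + 5) + 6(v - 6) = -(v - 6)(v + 5).
Expand and collect terms: -v² - 2v + 81 = 0.
By the quadratic formula, v = (2 ± √328) / -2, so v ≈ -10.0554 or v ≈ 8.0554.
Neither value makes a denominator zero (v ≠ 6, v ≠ -5), so both are valid.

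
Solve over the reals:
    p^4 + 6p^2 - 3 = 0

p = -0.6813 or p = 0.6813

Let u = p^2. The equation becomes u^2 + 6u - 3 = 0.
By the quadratic formula, u = -3 + 2*sqrt(3) or u = -2*sqrt(3) - 3.
p^2 = -3 + 2*sqrt(3) gives p = +/-sqrt(-3 + 2*sqrt(3)) ~= +/-0.6813.
p^2 = -2*sqrt(3) - 3 < 0 has no real solution.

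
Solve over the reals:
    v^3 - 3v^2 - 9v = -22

Rearrange: v^3 - 3v^2 - 9v + 22 = 0.
Possible rational roots are divisors of 22. Testing v = 2 gives 0, so (v - 2) is a factor.
Divide: v^3 - 3v^2 - 9v + 22 = (v - 2)(v^2 - v - 11).
Apply the quadratic formula to v^2 - v - 11 = 0: v = (1 +/- sqrt(45))/2, i.e. v ~= 3.8541 or v ~= -2.8541.

v = -2.8541 or v = 2 or v = 3.8541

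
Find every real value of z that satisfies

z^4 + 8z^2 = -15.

Let u = z^2. The equation becomes u^2 + 8u + 15 = 0.
Factor: (u + 3)(u + 5) = 0, so u = -3 or u = -5.
z^2 = -3 < 0 has no real solution.
z^2 = -5 < 0 has no real solution.

No real solutions.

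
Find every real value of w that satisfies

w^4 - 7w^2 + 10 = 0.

Let u = w^2. The equation becomes u^2 - 7u + 10 = 0.
Factor: (u - 2)(u - 5) = 0, so u = 2 or u = 5.
w^2 = 2 gives w = +/-sqrt(2) ~= +/-1.4142.
w^2 = 5 gives w = +/-sqrt(5) ~= +/-2.2361.

w = -2.2361 or w = -1.4142 or w = 1.4142 or w = 2.2361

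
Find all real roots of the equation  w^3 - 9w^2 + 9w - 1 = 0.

Possible rational roots are divisors of -1. Testing w = 1 gives 0, so (w - 1) is a factor.
Divide: w^3 - 9w^2 + 9w - 1 = (w - 1)(w^2 - 8w + 1).
Apply the quadratic formula to w^2 - 8w + 1 = 0: w = (8 +/- sqrt(60))/2, i.e. w ~= 7.873 or w ~= 0.127.

w = 0.127 or w = 1 or w = 7.873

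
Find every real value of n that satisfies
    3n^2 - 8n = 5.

Rearrange to standard form: 3n^2 - 8n - 5 = 0.
Discriminant: (-8)^2 - 4*3*(-5) = 124.
Quadratic formula: n = (8 +/- sqrt(124)) / 6.
So n = 4/3 + sqrt(31)/3 ~= 3.1893 or n = 4/3 - sqrt(31)/3 ~= -0.5226.

n = -0.5226 or n = 3.1893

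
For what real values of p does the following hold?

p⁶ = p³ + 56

Let u = p³. The equation becomes u² - u - 56 = 0.
Factor: (u - 8)(u + 7) = 0, so u = 8 or u = -7.
p³ = 8 gives p = 2.
p³ = -7 gives p = -∛(7) ≈ -1.9129.

p = -1.9129 or p = 2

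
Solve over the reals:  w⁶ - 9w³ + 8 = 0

Let u = w³. The equation becomes u² - 9u + 8 = 0.
Factor: (u - 1)(u - 8) = 0, so u = 1 or u = 8.
w³ = 1 gives w = 1.
w³ = 8 gives w = 2.

w = 1 or w = 2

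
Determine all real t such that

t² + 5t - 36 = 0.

t = -9 or t = 4

Factor: (t + 9)(t - 4) = 0.
So t = -9 or t = 4.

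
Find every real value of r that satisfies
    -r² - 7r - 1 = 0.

r = -6.8541 or r = -0.1459

Discriminant: (-7)² − 4·(-1)·(-1) = 45.
Quadratic formula: r = (7 ± √45) / (-2).
So r = -7/2 - 3·√(5)/2 ≈ -6.8541 or r = -7/2 + 3·√(5)/2 ≈ -0.1459.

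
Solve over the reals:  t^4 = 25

Let u = t^2. The equation becomes u^2 - 25 = 0.
Factor: (u - 5)(u + 5) = 0, so u = 5 or u = -5.
t^2 = 5 gives t = +/-sqrt(5) ~= +/-2.2361.
t^2 = -5 < 0 has no real solution.

t = -2.2361 or t = 2.2361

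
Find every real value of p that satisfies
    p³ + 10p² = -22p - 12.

Rearrange: p³ + 10p² + 22p + 12 = 0.
Possible rational roots are divisors of 12. Testing p = -2 gives 0, so (p + 2) is a factor.
Divide: p³ + 10p² + 22p + 12 = (p + 2)(p² + 8p + 6).
Apply the quadratic formula to p² + 8p + 6 = 0: p = (-8 ± √40)/2, i.e. p ≈ -0.8377 or p ≈ -7.1623.

p = -7.1623 or p = -2 or p = -0.8377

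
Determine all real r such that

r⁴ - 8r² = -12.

Let u = r². The equation becomes u² - 8u + 12 = 0.
Factor: (u - 2)(u - 6) = 0, so u = 2 or u = 6.
r² = 2 gives r = ±√(2) ≈ ±1.4142.
r² = 6 gives r = ±√(6) ≈ ±2.4495.

r = -2.4495 or r = -1.4142 or r = 1.4142 or r = 2.4495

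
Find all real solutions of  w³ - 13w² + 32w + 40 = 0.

Possible rational roots are divisors of 40. Testing w = 5 gives 0, so (w - 5) is a factor.
Divide: w³ - 13w² + 32w + 40 = (w - 5)(w² - 8w - 8).
Apply the quadratic formula to w² - 8w - 8 = 0: w = (8 ± √96)/2, i.e. w ≈ 8.899 or w ≈ -0.899.

w = -0.899 or w = 5 or w = 8.899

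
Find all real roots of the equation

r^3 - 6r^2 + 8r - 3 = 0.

Possible rational roots are divisors of -3. Testing r = 1 gives 0, so (r - 1) is a factor.
Divide: r^3 - 6r^2 + 8r - 3 = (r - 1)(r^2 - 5r + 3).
Apply the quadratic formula to r^2 - 5r + 3 = 0: r = (5 +/- sqrt(13))/2, i.e. r ~= 4.3028 or r ~= 0.6972.

r = 0.6972 or r = 1 or r = 4.3028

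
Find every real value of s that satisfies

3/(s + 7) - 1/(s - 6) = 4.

Multiply both sides by (s + 7)(s - 6):
3(s - 6) - (s + 7) = 4(s + 7)(s - 6).
Expand and collect terms: 4s^2 + 2s - 143 = 0.
By the quadratic formula, s = (-2 +/- sqrt(2292)) / 8, so s ~= 5.7344 or s ~= -6.2344.
Neither value makes a denominator zero (s != -7, s != 6), so both are valid.

s = -6.2344 or s = 5.7344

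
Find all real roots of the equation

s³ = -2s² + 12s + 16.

s = -4 or s = -1.2361 or s = 3.2361

Rearrange: s³ + 2s² - 12s - 16 = 0.
Possible rational roots are divisors of -16. Testing s = -4 gives 0, so (s + 4) is a factor.
Divide: s³ + 2s² - 12s - 16 = (s + 4)(s² - 2s - 4).
Apply the quadratic formula to s² - 2s - 4 = 0: s = (2 ± √20)/2, i.e. s ≈ 3.2361 or s ≈ -1.2361.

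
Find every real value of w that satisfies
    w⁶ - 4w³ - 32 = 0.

Let u = w³. The equation becomes u² - 4u - 32 = 0.
Factor: (u - 8)(u + 4) = 0, so u = 8 or u = -4.
w³ = 8 gives w = 2.
w³ = -4 gives w = -∛(4) ≈ -1.5874.

w = -1.5874 or w = 2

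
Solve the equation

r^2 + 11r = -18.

r = -9 or r = -2

Bring every term to one side: r^2 + 11r + 18 = 0.
Factor: (r + 2)(r + 9) = 0.
So r = -2 or r = -9.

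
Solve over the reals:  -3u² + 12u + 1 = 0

u = -0.0817 or u = 4.0817

Discriminant: (12)² − 4·(-3)·1 = 156.
Quadratic formula: u = (-12 ± √156) / (-6).
So u = 2 - √(39)/3 ≈ -0.0817 or u = 2 + √(39)/3 ≈ 4.0817.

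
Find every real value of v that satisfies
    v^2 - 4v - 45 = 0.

Factor: (v + 5)(v - 9) = 0.
So v = -5 or v = 9.

v = -5 or v = 9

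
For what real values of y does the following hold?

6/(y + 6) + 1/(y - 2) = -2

Multiply both sides by (y + 6)(y - 2):
6(y - 2) + (y + 6) = -2(y + 6)(y - 2).
Expand and collect terms: -2y^2 - 15y + 30 = 0.
By the quadratic formula, y = (15 +/- sqrt(465)) / -4, so y ~= -9.141 or y ~= 1.641.
Neither value makes a denominator zero (y != -6, y != 2), so both are valid.

y = -9.141 or y = 1.641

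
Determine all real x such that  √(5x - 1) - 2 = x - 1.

Isolate the radical: √(5x - 1) = x + 1.
Square both sides: 5x - 1 = (x + 1)².
Expand and rearrange: x² - 3x + 2 = 0.
Solving gives x = 2 or x = 1.
Check each candidate in the original equation:
  x = 2: √(9) = 3, while x + 1 = 3 — valid.
  x = 1: √(4) = 2, while x + 1 = 2 — valid.

x = 1 or x = 2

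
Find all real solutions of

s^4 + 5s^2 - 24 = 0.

Let u = s^2. The equation becomes u^2 + 5u - 24 = 0.
Factor: (u - 3)(u + 8) = 0, so u = 3 or u = -8.
s^2 = 3 gives s = +/-sqrt(3) ~= +/-1.7321.
s^2 = -8 < 0 has no real solution.

s = -1.7321 or s = 1.7321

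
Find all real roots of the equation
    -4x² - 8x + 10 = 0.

Discriminant: (-8)² − 4·(-4)·10 = 224.
Quadratic formula: x = (8 ± √224) / (-8).
So x = -√(14)/2 - 1 ≈ -2.8708 or x = -1 + √(14)/2 ≈ 0.8708.

x = -2.8708 or x = 0.8708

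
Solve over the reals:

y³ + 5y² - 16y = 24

Rearrange: y³ + 5y² - 16y - 24 = 0.
Possible rational roots are divisors of -24. Testing y = 3 gives 0, so (y - 3) is a factor.
Divide: y³ + 5y² - 16y - 24 = (y - 3)(y² + 8y + 8).
Apply the quadratic formula to y² + 8y + 8 = 0: y = (-8 ± √32)/2, i.e. y ≈ -1.1716 or y ≈ -6.8284.

y = -6.8284 or y = -1.1716 or y = 3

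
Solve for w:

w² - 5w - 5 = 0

w = -0.8541 or w = 5.8541

Discriminant: (-5)² − 4·1·(-5) = 45.
Quadratic formula: w = (5 ± √45) / 2.
So w = 5/2 + 3·√(5)/2 ≈ 5.8541 or w = 5/2 - 3·√(5)/2 ≈ -0.8541.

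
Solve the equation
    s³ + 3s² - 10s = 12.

Rearrange: s³ + 3s² - 10s - 12 = 0.
Possible rational roots are divisors of -12. Testing s = -1 gives 0, so (s + 1) is a factor.
Divide: s³ + 3s² - 10s - 12 = (s + 1)(s² + 2s - 12).
Apply the quadratic formula to s² + 2s - 12 = 0: s = (-2 ± √52)/2, i.e. s ≈ 2.6056 or s ≈ -4.6056.

s = -4.6056 or s = -1 or s = 2.6056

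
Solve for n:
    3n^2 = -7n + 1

Rearrange to standard form: 3n^2 + 7n - 1 = 0.
Discriminant: (7)^2 - 4*3*(-1) = 61.
Quadratic formula: n = (-7 +/- sqrt(61)) / 6.
So n = -7/6 + sqrt(61)/6 ~= 0.135 or n = -sqrt(61)/6 - 7/6 ~= -2.4684.

n = -2.4684 or n = 0.135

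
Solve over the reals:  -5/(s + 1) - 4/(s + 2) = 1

s = -10.4721 or s = -1.5279

Multiply both sides by (s + 1)(s + 2):
-5(s + 2) - 4(s + 1) = (s + 1)(s + 2).
Expand and collect terms: s^2 + 12s + 16 = 0.
By the quadratic formula, s = (-12 +/- sqrt(80)) / 2, so s ~= -1.5279 or s ~= -10.4721.
Neither value makes a denominator zero (s != -1, s != -2), so both are valid.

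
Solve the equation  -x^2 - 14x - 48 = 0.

Factor: -1(x + 8)(x + 6) = 0.
So x = -8 or x = -6.

x = -8 or x = -6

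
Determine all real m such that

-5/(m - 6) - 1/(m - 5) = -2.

Multiply both sides by (m - 6)(m - 5):
-5(m - 5) - (m - 6) = -2(m - 6)(m - 5).
Expand and collect terms: -2m² + 28m - 91 = 0.
By the quadratic formula, m = (-28 ± √56) / -4, so m ≈ 5.1292 or m ≈ 8.8708.
Neither value makes a denominator zero (m ≠ 6, m ≠ 5), so both are valid.

m = 5.1292 or m = 8.8708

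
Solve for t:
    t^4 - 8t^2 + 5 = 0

Let u = t^2. The equation becomes u^2 - 8u + 5 = 0.
By the quadratic formula, u = sqrt(11) + 4 or u = 4 - sqrt(11).
t^2 = sqrt(11) + 4 gives t = +/-sqrt(sqrt(11) + 4) ~= +/-2.7049.
t^2 = 4 - sqrt(11) gives t = +/-sqrt(4 - sqrt(11)) ~= +/-0.8267.

t = -2.7049 or t = -0.8267 or t = 0.8267 or t = 2.7049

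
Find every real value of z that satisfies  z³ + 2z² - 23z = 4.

z = -5.8284 or z = -0.1716 or z = 4

Rearrange: z³ + 2z² - 23z - 4 = 0.
Possible rational roots are divisors of -4. Testing z = 4 gives 0, so (z - 4) is a factor.
Divide: z³ + 2z² - 23z - 4 = (z - 4)(z² + 6z + 1).
Apply the quadratic formula to z² + 6z + 1 = 0: z = (-6 ± √32)/2, i.e. z ≈ -0.1716 or z ≈ -5.8284.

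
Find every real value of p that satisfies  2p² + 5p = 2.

p = -2.8508 or p = 0.3508

Rearrange to standard form: 2p² + 5p - 2 = 0.
Discriminant: (5)² − 4·2·(-2) = 41.
Quadratic formula: p = (-5 ± √41) / 4.
So p = -5/4 + √(41)/4 ≈ 0.3508 or p = -√(41)/4 - 5/4 ≈ -2.8508.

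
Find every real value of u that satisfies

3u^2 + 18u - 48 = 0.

Factor: 3(u + 8)(u - 2) = 0.
So u = -8 or u = 2.

u = -8 or u = 2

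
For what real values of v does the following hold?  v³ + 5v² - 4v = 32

Rearrange: v³ + 5v² - 4v - 32 = 0.
Possible rational roots are divisors of -32. Testing v = -4 gives 0, so (v + 4) is a factor.
Divide: v³ + 5v² - 4v - 32 = (v + 4)(v² + v - 8).
Apply the quadratic formula to v² + v - 8 = 0: v = (-1 ± √33)/2, i.e. v ≈ 2.3723 or v ≈ -3.3723.

v = -4 or v = -3.3723 or v = 2.3723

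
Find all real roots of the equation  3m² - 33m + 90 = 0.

m = 5 or m = 6

Factor: 3(m - 5)(m - 6) = 0.
So m = 5 or m = 6.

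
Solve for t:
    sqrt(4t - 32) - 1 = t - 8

Isolate the radical: sqrt(4t - 32) = t - 7.
Square both sides: 4t - 32 = (t - 7)^2.
Expand and rearrange: t^2 - 18t + 81 = 0.
This gives the repeated root t = 9.
Check in the original equation:
  t = 9: sqrt(4) = 2, while t - 7 = 2 — valid.

t = 9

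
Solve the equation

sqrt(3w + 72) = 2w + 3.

w = 3

Square both sides: 3w + 72 = (2w + 3)^2.
Expand and rearrange: 4w^2 + 9w - 63 = 0.
Solving gives w = 3 or w = -5.25.
Check each candidate in the original equation:
  w = 3: sqrt(81) = 9, while 2w + 3 = 9 — valid.
  w = -5.25: sqrt(56.25) = 7.5, while 2w + 3 = -7.5 — extraneous.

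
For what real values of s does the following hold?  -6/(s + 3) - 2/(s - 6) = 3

s = -5.1275 or s = 5.4608

Multiply both sides by (s + 3)(s - 6):
-6(s - 6) - 2(s + 3) = 3(s + 3)(s - 6).
Expand and collect terms: 3s² - s - 84 = 0.
By the quadratic formula, s = (1 ± √1009) / 6, so s ≈ 5.4608 or s ≈ -5.1275.
Neither value makes a denominator zero (s ≠ -3, s ≠ 6), so both are valid.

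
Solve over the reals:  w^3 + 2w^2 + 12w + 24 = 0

Possible rational roots are divisors of 24. Testing w = -2 gives 0, so (w + 2) is a factor.
Divide: w^3 + 2w^2 + 12w + 24 = (w + 2)(w^2 + 12).
The quadratic w^2 + 12 has discriminant -48 < 0, so no further real roots.

w = -2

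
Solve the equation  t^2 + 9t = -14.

Bring every term to one side: t^2 + 9t + 14 = 0.
Factor: (t + 2)(t + 7) = 0.
So t = -2 or t = -7.

t = -7 or t = -2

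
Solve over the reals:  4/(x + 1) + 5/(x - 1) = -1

Multiply both sides by (x + 1)(x - 1):
4(x - 1) + 5(x + 1) = -(x + 1)(x - 1).
Expand and collect terms: -x² - 9x = 0.
Factor or apply the quadratic formula: x = -9 or x = 0.
Neither value makes a denominator zero (x ≠ -1, x ≠ 1), so both are valid.

x = -9 or x = 0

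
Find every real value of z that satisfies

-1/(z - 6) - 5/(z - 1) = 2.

z = -1.6742 or z = 5.6742

Multiply both sides by (z - 6)(z - 1):
-(z - 1) - 5(z - 6) = 2(z - 6)(z - 1).
Expand and collect terms: 2z^2 - 8z - 19 = 0.
By the quadratic formula, z = (8 +/- sqrt(216)) / 4, so z ~= 5.6742 or z ~= -1.6742.
Neither value makes a denominator zero (z != 6, z != 1), so both are valid.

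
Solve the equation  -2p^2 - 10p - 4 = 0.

p = -4.5616 or p = -0.4384

Discriminant: (-10)^2 - 4*(-2)*(-4) = 68.
Quadratic formula: p = (10 +/- sqrt(68)) / (-4).
So p = -5/2 - sqrt(17)/2 ~= -4.5616 or p = -5/2 + sqrt(17)/2 ~= -0.4384.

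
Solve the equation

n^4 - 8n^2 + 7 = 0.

n = -2.6458 or n = -1 or n = 1 or n = 2.6458

Let u = n^2. The equation becomes u^2 - 8u + 7 = 0.
Factor: (u - 7)(u - 1) = 0, so u = 7 or u = 1.
n^2 = 7 gives n = +/-sqrt(7) ~= +/-2.6458.
n^2 = 1 gives n = +/-1.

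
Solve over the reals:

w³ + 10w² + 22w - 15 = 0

Possible rational roots are divisors of -15. Testing w = -5 gives 0, so (w + 5) is a factor.
Divide: w³ + 10w² + 22w - 15 = (w + 5)(w² + 5w - 3).
Apply the quadratic formula to w² + 5w - 3 = 0: w = (-5 ± √37)/2, i.e. w ≈ 0.5414 or w ≈ -5.5414.

w = -5.5414 or w = -5 or w = 0.5414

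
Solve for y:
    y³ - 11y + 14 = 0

Possible rational roots are divisors of 14. Testing y = 2 gives 0, so (y - 2) is a factor.
Divide: y³ - 11y + 14 = (y - 2)(y² + 2y - 7).
Apply the quadratic formula to y² + 2y - 7 = 0: y = (-2 ± √32)/2, i.e. y ≈ 1.8284 or y ≈ -3.8284.

y = -3.8284 or y = 1.8284 or y = 2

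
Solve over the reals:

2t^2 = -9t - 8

t = -3.2808 or t = -1.2192

Rearrange to standard form: 2t^2 + 9t + 8 = 0.
Discriminant: (9)^2 - 4*2*8 = 17.
Quadratic formula: t = (-9 +/- sqrt(17)) / 4.
So t = -9/4 + sqrt(17)/4 ~= -1.2192 or t = -9/4 - sqrt(17)/4 ~= -3.2808.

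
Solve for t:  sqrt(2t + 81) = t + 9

t = 0

Square both sides: 2t + 81 = (t + 9)^2.
Expand and rearrange: t^2 + 16t = 0.
Solving gives t = 0 or t = -16.
Check each candidate in the original equation:
  t = 0: sqrt(81) = 9, while t + 9 = 9 — valid.
  t = -16: sqrt(49) = 7, while t + 9 = -7 — extraneous.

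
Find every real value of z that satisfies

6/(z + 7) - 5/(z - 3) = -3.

Multiply both sides by (z + 7)(z - 3):
6(z - 3) - 5(z + 7) = -3(z + 7)(z - 3).
Expand and collect terms: -3z^2 - 13z + 116 = 0.
By the quadratic formula, z = (13 +/- sqrt(1561)) / -6, so z ~= -8.7516 or z ~= 4.4182.
Neither value makes a denominator zero (z != -7, z != 3), so both are valid.

z = -8.7516 or z = 4.4182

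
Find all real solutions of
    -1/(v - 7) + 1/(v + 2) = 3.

Multiply both sides by (v - 7)(v + 2):
-(v + 2) + (v - 7) = 3(v - 7)(v + 2).
Expand and collect terms: 3v² - 15v - 33 = 0.
By the quadratic formula, v = (15 ± √621) / 6, so v ≈ 6.6533 or v ≈ -1.6533.
Neither value makes a denominator zero (v ≠ 7, v ≠ -2), so both are valid.

v = -1.6533 or v = 6.6533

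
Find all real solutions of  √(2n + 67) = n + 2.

Square both sides: 2n + 67 = (n + 2)².
Expand and rearrange: n² + 2n - 63 = 0.
Solving gives n = 7 or n = -9.
Check each candidate in the original equation:
  n = 7: √(81) = 9, while n + 2 = 9 — valid.
  n = -9: √(49) = 7, while n + 2 = -7 — extraneous.

n = 7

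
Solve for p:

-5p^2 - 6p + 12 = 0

p = -2.2613 or p = 1.0613

Discriminant: (-6)^2 - 4*(-5)*12 = 276.
Quadratic formula: p = (6 +/- sqrt(276)) / (-10).
So p = -sqrt(69)/5 - 3/5 ~= -2.2613 or p = -3/5 + sqrt(69)/5 ~= 1.0613.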